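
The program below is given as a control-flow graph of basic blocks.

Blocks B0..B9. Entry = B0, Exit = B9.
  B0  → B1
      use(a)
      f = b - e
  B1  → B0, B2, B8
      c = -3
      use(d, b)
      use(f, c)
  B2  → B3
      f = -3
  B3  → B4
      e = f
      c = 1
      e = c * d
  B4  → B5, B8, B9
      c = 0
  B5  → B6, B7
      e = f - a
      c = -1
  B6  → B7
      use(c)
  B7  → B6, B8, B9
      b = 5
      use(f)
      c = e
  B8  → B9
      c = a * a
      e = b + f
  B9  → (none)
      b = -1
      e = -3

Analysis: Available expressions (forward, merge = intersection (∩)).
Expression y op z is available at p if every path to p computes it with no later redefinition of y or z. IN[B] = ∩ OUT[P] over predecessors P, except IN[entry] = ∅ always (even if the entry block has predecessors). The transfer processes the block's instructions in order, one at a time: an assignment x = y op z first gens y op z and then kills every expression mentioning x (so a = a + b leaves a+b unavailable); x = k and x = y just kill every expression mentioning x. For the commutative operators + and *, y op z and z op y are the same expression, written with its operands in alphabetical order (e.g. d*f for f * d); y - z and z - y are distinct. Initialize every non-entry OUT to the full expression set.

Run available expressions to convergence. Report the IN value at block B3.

Answer: {b-e}

Trace:
Fixpoint table:
  B0:  IN={}  OUT={b-e}
  B1:  IN={b-e}  OUT={b-e}
  B2:  IN={b-e}  OUT={b-e}
  B3:  IN={b-e}  OUT={c*d}
  B4:  IN={c*d}  OUT={}
  B5:  IN={}  OUT={f-a}
  B6:  IN={f-a}  OUT={f-a}
  B7:  IN={f-a}  OUT={f-a}
  B8:  IN={}  OUT={a*a, b+f}
  B9:  IN={}  OUT={}

Merge at B3: IN[B3] = OUT[B2] = {b-e}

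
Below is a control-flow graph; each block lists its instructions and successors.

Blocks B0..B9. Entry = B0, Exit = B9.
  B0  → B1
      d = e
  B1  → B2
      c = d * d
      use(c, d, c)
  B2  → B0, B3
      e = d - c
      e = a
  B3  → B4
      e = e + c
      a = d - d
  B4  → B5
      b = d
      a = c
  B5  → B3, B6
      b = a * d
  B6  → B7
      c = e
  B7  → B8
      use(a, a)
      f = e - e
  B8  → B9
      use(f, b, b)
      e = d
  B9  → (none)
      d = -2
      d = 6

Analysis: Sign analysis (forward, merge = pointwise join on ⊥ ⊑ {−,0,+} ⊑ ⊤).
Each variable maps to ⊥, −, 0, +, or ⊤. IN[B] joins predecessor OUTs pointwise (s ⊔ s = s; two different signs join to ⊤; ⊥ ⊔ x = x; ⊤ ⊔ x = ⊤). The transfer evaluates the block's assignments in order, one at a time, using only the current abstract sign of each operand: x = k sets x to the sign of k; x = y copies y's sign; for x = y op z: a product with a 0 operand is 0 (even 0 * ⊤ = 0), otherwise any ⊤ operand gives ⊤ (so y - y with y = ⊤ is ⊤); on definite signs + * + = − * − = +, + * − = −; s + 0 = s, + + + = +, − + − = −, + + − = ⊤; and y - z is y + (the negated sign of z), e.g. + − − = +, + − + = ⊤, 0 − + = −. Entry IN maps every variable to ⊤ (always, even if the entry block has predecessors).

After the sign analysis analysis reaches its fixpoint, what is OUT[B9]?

Converged values:
  B0:  IN=(all ⊤)  OUT=(all ⊤)
  B1:  IN=(all ⊤)  OUT=(all ⊤)
  B2:  IN=(all ⊤)  OUT=(all ⊤)
  B3:  IN=(all ⊤)  OUT=(all ⊤)
  B4:  IN=(all ⊤)  OUT=(all ⊤)
  B5:  IN=(all ⊤)  OUT=(all ⊤)
  B6:  IN=(all ⊤)  OUT=(all ⊤)
  B7:  IN=(all ⊤)  OUT=(all ⊤)
  B8:  IN=(all ⊤)  OUT=(all ⊤)
  B9:  IN=(all ⊤)  OUT={d:+; rest ⊤}

Merge at B9: IN[B9] = OUT[B8] = {a: ⊤, b: ⊤, c: ⊤, d: ⊤, e: ⊤, f: ⊤}
Applying B9's transfer function to that IN value gives OUT[B9] (row B9 above).

Answer: {a: ⊤, b: ⊤, c: ⊤, d: +, e: ⊤, f: ⊤}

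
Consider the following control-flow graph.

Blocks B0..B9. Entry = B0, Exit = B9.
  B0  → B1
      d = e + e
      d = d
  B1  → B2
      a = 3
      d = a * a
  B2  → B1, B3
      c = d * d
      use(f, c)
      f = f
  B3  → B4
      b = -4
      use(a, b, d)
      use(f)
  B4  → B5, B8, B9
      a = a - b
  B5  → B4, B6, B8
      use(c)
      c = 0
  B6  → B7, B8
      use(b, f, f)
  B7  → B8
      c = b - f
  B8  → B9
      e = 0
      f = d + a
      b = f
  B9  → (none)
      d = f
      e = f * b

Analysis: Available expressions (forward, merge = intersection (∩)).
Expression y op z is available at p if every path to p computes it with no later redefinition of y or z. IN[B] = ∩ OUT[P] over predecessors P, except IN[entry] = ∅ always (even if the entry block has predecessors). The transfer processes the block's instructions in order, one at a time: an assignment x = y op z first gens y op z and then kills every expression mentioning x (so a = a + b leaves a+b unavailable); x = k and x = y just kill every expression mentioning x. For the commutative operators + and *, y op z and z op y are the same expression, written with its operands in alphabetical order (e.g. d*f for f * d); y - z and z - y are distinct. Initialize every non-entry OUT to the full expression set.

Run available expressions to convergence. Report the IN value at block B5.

Per-block solution:
  B0:   IN={}   OUT={e+e}
  B1:   IN={e+e}   OUT={a*a, e+e}
  B2:   IN={a*a, e+e}   OUT={a*a, d*d, e+e}
  B3:   IN={a*a, d*d, e+e}   OUT={a*a, d*d, e+e}
  B4:   IN={d*d, e+e}   OUT={d*d, e+e}
  B5:   IN={d*d, e+e}   OUT={d*d, e+e}
  B6:   IN={d*d, e+e}   OUT={d*d, e+e}
  B7:   IN={d*d, e+e}   OUT={b-f, d*d, e+e}
  B8:   IN={d*d, e+e}   OUT={a+d, d*d}
  B9:   IN={d*d}   OUT={b*f}

Merge at B5: IN[B5] = OUT[B4] = {d*d, e+e}

Answer: {d*d, e+e}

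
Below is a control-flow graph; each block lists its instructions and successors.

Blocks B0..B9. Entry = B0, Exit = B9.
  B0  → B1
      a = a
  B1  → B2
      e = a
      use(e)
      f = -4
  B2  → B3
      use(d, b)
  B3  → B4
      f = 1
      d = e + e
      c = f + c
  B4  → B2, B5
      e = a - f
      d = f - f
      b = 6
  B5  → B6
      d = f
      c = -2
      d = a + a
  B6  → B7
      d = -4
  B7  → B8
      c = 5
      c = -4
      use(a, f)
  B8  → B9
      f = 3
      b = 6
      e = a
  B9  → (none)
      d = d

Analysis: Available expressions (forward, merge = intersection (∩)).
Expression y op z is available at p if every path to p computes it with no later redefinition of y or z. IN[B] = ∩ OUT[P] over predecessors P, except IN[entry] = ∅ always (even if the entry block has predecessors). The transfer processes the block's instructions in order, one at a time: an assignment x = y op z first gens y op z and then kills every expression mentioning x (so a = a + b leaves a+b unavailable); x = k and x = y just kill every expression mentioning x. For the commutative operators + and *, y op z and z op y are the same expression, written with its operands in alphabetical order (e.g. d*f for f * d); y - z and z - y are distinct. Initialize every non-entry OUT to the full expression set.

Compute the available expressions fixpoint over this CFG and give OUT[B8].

Answer: {a+a}

Derivation:
Per-block solution:
  B0: | IN={} | OUT={}
  B1: | IN={} | OUT={}
  B2: | IN={} | OUT={}
  B3: | IN={} | OUT={e+e}
  B4: | IN={e+e} | OUT={a-f, f-f}
  B5: | IN={a-f, f-f} | OUT={a+a, a-f, f-f}
  B6: | IN={a+a, a-f, f-f} | OUT={a+a, a-f, f-f}
  B7: | IN={a+a, a-f, f-f} | OUT={a+a, a-f, f-f}
  B8: | IN={a+a, a-f, f-f} | OUT={a+a}
  B9: | IN={a+a} | OUT={a+a}

Merge at B8: IN[B8] = OUT[B7] = {a+a, a-f, f-f}
Applying B8's transfer function to that IN value gives OUT[B8] (row B8 above).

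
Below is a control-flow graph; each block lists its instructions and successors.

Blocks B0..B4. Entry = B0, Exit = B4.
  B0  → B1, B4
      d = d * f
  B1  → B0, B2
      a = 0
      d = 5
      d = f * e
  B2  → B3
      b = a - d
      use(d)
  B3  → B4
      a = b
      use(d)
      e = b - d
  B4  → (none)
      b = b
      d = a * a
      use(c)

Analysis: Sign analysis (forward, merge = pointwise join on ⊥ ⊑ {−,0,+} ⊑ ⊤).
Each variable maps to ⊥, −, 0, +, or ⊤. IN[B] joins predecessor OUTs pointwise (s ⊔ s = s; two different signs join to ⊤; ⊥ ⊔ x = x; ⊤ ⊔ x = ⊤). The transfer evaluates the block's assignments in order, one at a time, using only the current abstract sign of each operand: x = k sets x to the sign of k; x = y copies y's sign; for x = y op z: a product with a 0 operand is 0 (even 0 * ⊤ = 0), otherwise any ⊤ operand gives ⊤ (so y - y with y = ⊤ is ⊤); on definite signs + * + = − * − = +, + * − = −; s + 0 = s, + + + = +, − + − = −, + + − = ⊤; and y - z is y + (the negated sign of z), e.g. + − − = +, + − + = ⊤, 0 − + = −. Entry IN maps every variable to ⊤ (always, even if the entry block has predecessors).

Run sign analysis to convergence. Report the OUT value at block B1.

Answer: {a: 0, b: ⊤, c: ⊤, d: ⊤, e: ⊤, f: ⊤}

Derivation:
Per-block solution:
  B0:  IN=(all ⊤)  OUT=(all ⊤)
  B1:  IN=(all ⊤)  OUT={a:0; rest ⊤}
  B2:  IN={a:0; rest ⊤}  OUT={a:0; rest ⊤}
  B3:  IN={a:0; rest ⊤}  OUT=(all ⊤)
  B4:  IN=(all ⊤)  OUT=(all ⊤)

Merge at B1: IN[B1] = OUT[B0] = {a: ⊤, b: ⊤, c: ⊤, d: ⊤, e: ⊤, f: ⊤}
Applying B1's transfer function to that IN value gives OUT[B1] (row B1 above).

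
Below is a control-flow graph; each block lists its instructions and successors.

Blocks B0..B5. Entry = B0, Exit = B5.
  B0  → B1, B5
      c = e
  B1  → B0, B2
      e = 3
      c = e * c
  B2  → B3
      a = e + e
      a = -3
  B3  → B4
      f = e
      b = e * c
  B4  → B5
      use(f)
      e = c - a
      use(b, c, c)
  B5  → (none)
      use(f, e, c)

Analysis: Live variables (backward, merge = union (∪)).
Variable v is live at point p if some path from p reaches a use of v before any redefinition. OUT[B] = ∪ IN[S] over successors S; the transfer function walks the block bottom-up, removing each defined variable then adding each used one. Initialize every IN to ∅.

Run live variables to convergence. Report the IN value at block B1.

Answer: {c, f}

Derivation:
Converged values:
  B0: | IN={e, f} | OUT={c, e, f}
  B1: | IN={c, f} | OUT={c, e, f}
  B2: | IN={c, e} | OUT={a, c, e}
  B3: | IN={a, c, e} | OUT={a, b, c, f}
  B4: | IN={a, b, c, f} | OUT={c, e, f}
  B5: | IN={c, e, f} | OUT={}

Merge at B1: OUT[B1] = IN[B0] ⊔ IN[B2] = {c, e, f}
Applying B1's transfer function to that OUT value gives IN[B1] (row B1 above).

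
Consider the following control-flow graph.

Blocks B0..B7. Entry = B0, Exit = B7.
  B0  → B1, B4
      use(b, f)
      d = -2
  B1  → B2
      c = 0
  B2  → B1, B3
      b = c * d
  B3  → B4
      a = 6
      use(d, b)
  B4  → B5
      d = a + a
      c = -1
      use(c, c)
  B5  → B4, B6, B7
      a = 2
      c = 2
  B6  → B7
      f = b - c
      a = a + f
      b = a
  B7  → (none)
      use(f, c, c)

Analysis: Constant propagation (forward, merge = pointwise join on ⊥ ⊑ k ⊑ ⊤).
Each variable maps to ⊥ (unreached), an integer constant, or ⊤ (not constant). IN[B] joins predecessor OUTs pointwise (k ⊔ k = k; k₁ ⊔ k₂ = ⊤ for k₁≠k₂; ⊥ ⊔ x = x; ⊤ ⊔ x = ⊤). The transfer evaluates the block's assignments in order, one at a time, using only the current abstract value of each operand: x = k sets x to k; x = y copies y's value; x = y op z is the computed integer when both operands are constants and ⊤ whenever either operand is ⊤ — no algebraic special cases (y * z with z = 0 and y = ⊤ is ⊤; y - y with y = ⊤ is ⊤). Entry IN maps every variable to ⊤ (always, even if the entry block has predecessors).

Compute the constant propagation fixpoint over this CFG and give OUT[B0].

Per-block solution:
  B0: | IN=(all ⊤) | OUT={d:-2; rest ⊤}
  B1: | IN={d:-2; rest ⊤} | OUT={c:0, d:-2; rest ⊤}
  B2: | IN={c:0, d:-2; rest ⊤} | OUT={b:0, c:0, d:-2; rest ⊤}
  B3: | IN={b:0, c:0, d:-2; rest ⊤} | OUT={a:6, b:0, c:0, d:-2; rest ⊤}
  B4: | IN=(all ⊤) | OUT={c:-1; rest ⊤}
  B5: | IN={c:-1; rest ⊤} | OUT={a:2, c:2; rest ⊤}
  B6: | IN={a:2, c:2; rest ⊤} | OUT={c:2; rest ⊤}
  B7: | IN={c:2; rest ⊤} | OUT={c:2; rest ⊤}

B0 is the boundary node: IN[B0] = {a: ⊤, b: ⊤, c: ⊤, d: ⊤, e: ⊤, f: ⊤}
Applying B0's transfer function to that IN value gives OUT[B0] (row B0 above).

Answer: {a: ⊤, b: ⊤, c: ⊤, d: -2, e: ⊤, f: ⊤}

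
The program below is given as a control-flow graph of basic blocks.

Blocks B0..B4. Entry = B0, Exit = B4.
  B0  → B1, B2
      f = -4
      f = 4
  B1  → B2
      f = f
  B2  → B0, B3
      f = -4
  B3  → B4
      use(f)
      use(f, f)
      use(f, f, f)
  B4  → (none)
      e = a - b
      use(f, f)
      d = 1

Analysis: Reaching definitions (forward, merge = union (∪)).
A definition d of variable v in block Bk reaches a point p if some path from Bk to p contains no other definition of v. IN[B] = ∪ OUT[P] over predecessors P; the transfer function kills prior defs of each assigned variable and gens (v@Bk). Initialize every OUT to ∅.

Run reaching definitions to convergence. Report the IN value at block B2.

Fixpoint table:
  B0: | IN={f@B2} | OUT={f@B0}
  B1: | IN={f@B0} | OUT={f@B1}
  B2: | IN={f@B0, f@B1} | OUT={f@B2}
  B3: | IN={f@B2} | OUT={f@B2}
  B4: | IN={f@B2} | OUT={d@B4, e@B4, f@B2}

Merge at B2: IN[B2] = OUT[B0] ⊔ OUT[B1] = {f@B0, f@B1}

Answer: {f@B0, f@B1}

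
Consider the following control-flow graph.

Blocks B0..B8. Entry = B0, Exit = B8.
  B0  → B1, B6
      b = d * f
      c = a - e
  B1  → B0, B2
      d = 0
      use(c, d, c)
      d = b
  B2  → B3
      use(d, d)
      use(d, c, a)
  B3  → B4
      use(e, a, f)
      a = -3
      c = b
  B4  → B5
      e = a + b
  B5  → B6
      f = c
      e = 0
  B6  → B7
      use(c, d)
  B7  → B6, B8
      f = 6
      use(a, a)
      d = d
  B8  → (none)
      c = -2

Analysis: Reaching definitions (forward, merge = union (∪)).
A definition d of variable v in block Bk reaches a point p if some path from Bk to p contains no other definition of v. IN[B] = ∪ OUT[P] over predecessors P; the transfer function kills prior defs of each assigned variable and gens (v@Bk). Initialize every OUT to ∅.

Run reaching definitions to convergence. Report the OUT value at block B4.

Answer: {a@B3, b@B0, c@B3, d@B1, e@B4}

Working:
Converged values:
  B0:  IN={b@B0, c@B0, d@B1}  OUT={b@B0, c@B0, d@B1}
  B1:  IN={b@B0, c@B0, d@B1}  OUT={b@B0, c@B0, d@B1}
  B2:  IN={b@B0, c@B0, d@B1}  OUT={b@B0, c@B0, d@B1}
  B3:  IN={b@B0, c@B0, d@B1}  OUT={a@B3, b@B0, c@B3, d@B1}
  B4:  IN={a@B3, b@B0, c@B3, d@B1}  OUT={a@B3, b@B0, c@B3, d@B1, e@B4}
  B5:  IN={a@B3, b@B0, c@B3, d@B1, e@B4}  OUT={a@B3, b@B0, c@B3, d@B1, e@B5, f@B5}
  B6:  IN={a@B3, b@B0, c@B0, c@B3, d@B1, d@B7, e@B5, f@B5, f@B7}  OUT={a@B3, b@B0, c@B0, c@B3, d@B1, d@B7, e@B5, f@B5, f@B7}
  B7:  IN={a@B3, b@B0, c@B0, c@B3, d@B1, d@B7, e@B5, f@B5, f@B7}  OUT={a@B3, b@B0, c@B0, c@B3, d@B7, e@B5, f@B7}
  B8:  IN={a@B3, b@B0, c@B0, c@B3, d@B7, e@B5, f@B7}  OUT={a@B3, b@B0, c@B8, d@B7, e@B5, f@B7}

Merge at B4: IN[B4] = OUT[B3] = {a@B3, b@B0, c@B3, d@B1}
Applying B4's transfer function to that IN value gives OUT[B4] (row B4 above).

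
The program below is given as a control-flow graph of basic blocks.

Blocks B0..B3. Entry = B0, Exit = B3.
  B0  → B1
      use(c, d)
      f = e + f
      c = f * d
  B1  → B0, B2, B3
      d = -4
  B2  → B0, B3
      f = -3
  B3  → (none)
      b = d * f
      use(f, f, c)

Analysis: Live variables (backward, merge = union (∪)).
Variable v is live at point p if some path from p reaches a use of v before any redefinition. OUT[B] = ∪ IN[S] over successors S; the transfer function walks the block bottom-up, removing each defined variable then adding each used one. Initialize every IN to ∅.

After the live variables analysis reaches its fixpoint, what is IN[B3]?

Answer: {c, d, f}

Trace:
Fixpoint table:
  B0: | IN={c, d, e, f} | OUT={c, e, f}
  B1: | IN={c, e, f} | OUT={c, d, e, f}
  B2: | IN={c, d, e} | OUT={c, d, e, f}
  B3: | IN={c, d, f} | OUT={}

B3 is the boundary node: OUT[B3] = {}
Applying B3's transfer function to that OUT value gives IN[B3] (row B3 above).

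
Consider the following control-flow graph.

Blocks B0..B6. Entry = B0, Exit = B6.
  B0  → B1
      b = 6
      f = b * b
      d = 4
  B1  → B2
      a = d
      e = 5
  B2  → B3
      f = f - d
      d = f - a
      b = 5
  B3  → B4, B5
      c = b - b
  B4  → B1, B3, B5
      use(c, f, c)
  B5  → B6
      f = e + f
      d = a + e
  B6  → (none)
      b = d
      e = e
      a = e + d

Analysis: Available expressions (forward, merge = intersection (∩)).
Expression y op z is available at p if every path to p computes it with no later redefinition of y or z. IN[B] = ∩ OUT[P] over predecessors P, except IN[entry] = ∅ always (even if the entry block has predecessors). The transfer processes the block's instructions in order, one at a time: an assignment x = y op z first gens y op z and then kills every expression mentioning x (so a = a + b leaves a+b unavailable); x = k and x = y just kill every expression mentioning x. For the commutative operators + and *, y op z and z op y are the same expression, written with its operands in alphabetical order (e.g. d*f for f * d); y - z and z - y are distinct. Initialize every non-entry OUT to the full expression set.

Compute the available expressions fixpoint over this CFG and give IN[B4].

Answer: {b-b, f-a}

Working:
Converged values:
  B0: | IN={} | OUT={b*b}
  B1: | IN={} | OUT={}
  B2: | IN={} | OUT={f-a}
  B3: | IN={f-a} | OUT={b-b, f-a}
  B4: | IN={b-b, f-a} | OUT={b-b, f-a}
  B5: | IN={b-b, f-a} | OUT={a+e, b-b}
  B6: | IN={a+e, b-b} | OUT={d+e}

Merge at B4: IN[B4] = OUT[B3] = {b-b, f-a}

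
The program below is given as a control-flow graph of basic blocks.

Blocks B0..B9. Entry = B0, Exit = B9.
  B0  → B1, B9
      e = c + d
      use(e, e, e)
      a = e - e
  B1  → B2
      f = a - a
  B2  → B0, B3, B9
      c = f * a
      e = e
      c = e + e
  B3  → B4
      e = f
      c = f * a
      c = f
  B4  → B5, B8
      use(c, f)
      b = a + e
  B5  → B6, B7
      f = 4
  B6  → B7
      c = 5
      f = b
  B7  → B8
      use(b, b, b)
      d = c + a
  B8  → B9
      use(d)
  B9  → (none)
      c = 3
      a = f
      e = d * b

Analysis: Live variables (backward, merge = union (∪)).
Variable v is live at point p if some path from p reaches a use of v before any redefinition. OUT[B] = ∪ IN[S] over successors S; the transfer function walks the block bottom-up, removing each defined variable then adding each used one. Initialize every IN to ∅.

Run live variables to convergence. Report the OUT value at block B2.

Per-block solution:
  B0:  IN={b, c, d, f}  OUT={a, b, d, e, f}
  B1:  IN={a, b, d, e}  OUT={a, b, d, e, f}
  B2:  IN={a, b, d, e, f}  OUT={a, b, c, d, f}
  B3:  IN={a, d, f}  OUT={a, c, d, e, f}
  B4:  IN={a, c, d, e, f}  OUT={a, b, c, d, f}
  B5:  IN={a, b, c}  OUT={a, b, c, f}
  B6:  IN={a, b}  OUT={a, b, c, f}
  B7:  IN={a, b, c, f}  OUT={b, d, f}
  B8:  IN={b, d, f}  OUT={b, d, f}
  B9:  IN={b, d, f}  OUT={}

Merge at B2: OUT[B2] = IN[B0] ⊔ IN[B3] ⊔ IN[B9] = {a, b, c, d, f}

Answer: {a, b, c, d, f}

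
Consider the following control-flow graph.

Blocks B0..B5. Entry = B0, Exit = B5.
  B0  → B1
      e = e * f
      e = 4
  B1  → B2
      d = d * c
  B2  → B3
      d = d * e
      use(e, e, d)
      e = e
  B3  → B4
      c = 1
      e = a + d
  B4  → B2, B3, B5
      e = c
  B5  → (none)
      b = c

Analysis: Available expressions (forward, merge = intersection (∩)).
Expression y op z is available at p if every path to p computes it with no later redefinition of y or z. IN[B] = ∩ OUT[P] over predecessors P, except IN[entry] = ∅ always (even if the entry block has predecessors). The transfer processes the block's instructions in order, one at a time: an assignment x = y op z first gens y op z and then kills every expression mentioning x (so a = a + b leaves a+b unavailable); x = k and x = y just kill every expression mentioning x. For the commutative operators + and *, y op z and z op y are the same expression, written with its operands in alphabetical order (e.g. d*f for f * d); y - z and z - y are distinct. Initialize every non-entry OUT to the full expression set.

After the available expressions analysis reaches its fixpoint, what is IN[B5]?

Answer: {a+d}

Working:
Fixpoint table:
  B0:  IN={}  OUT={}
  B1:  IN={}  OUT={}
  B2:  IN={}  OUT={}
  B3:  IN={}  OUT={a+d}
  B4:  IN={a+d}  OUT={a+d}
  B5:  IN={a+d}  OUT={a+d}

Merge at B5: IN[B5] = OUT[B4] = {a+d}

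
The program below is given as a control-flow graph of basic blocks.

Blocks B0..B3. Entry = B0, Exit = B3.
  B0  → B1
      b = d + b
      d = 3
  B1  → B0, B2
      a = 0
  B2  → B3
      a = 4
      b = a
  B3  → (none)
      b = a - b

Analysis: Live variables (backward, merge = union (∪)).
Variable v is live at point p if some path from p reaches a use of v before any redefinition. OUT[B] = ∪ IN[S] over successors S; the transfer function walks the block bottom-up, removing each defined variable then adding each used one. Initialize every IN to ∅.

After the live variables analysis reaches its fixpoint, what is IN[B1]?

Converged values:
  B0:  IN={b, d}  OUT={b, d}
  B1:  IN={b, d}  OUT={b, d}
  B2:  IN={}  OUT={a, b}
  B3:  IN={a, b}  OUT={}

Merge at B1: OUT[B1] = IN[B0] ⊔ IN[B2] = {b, d}
Applying B1's transfer function to that OUT value gives IN[B1] (row B1 above).

Answer: {b, d}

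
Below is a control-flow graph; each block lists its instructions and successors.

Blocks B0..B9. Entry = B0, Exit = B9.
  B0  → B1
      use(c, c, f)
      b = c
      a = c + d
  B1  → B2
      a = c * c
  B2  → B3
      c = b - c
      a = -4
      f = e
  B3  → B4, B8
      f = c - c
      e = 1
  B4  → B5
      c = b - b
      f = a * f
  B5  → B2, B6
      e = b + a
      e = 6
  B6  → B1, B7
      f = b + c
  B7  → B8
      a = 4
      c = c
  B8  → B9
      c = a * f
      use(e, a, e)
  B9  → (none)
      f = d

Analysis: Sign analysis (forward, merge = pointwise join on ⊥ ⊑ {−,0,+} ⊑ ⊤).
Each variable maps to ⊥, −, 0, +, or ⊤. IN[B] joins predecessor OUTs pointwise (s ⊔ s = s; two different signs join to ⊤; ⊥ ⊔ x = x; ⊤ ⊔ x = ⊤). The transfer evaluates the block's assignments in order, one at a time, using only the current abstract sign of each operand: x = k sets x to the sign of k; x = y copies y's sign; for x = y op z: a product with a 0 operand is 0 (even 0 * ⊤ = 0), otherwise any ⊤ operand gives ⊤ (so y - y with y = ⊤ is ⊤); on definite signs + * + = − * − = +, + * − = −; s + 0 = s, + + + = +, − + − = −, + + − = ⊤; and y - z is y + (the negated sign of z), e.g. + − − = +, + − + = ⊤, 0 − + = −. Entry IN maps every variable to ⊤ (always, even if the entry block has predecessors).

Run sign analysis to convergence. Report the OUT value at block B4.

Answer: {a: -, b: ⊤, c: ⊤, d: ⊤, e: +, f: ⊤}

Derivation:
Per-block solution:
  B0:  IN=(all ⊤)  OUT=(all ⊤)
  B1:  IN=(all ⊤)  OUT=(all ⊤)
  B2:  IN=(all ⊤)  OUT={a:-; rest ⊤}
  B3:  IN={a:-; rest ⊤}  OUT={a:-, e:+; rest ⊤}
  B4:  IN={a:-, e:+; rest ⊤}  OUT={a:-, e:+; rest ⊤}
  B5:  IN={a:-, e:+; rest ⊤}  OUT={a:-, e:+; rest ⊤}
  B6:  IN={a:-, e:+; rest ⊤}  OUT={a:-, e:+; rest ⊤}
  B7:  IN={a:-, e:+; rest ⊤}  OUT={a:+, e:+; rest ⊤}
  B8:  IN={e:+; rest ⊤}  OUT={e:+; rest ⊤}
  B9:  IN={e:+; rest ⊤}  OUT={e:+; rest ⊤}

Merge at B4: IN[B4] = OUT[B3] = {a: -, b: ⊤, c: ⊤, d: ⊤, e: +, f: ⊤}
Applying B4's transfer function to that IN value gives OUT[B4] (row B4 above).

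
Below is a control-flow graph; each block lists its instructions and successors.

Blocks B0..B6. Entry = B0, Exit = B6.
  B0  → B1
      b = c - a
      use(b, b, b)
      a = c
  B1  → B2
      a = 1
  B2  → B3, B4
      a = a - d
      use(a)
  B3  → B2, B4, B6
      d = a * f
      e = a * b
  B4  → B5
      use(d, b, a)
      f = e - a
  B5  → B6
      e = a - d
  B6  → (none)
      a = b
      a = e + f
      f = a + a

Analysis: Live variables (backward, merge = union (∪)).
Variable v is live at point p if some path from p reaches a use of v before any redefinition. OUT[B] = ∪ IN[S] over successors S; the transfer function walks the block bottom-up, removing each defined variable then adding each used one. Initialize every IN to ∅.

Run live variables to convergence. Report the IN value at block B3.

Per-block solution:
  B0:   IN={a, c, d, e, f}   OUT={b, d, e, f}
  B1:   IN={b, d, e, f}   OUT={a, b, d, e, f}
  B2:   IN={a, b, d, e, f}   OUT={a, b, d, e, f}
  B3:   IN={a, b, f}   OUT={a, b, d, e, f}
  B4:   IN={a, b, d, e}   OUT={a, b, d, f}
  B5:   IN={a, b, d, f}   OUT={b, e, f}
  B6:   IN={b, e, f}   OUT={}

Merge at B3: OUT[B3] = IN[B2] ⊔ IN[B4] ⊔ IN[B6] = {a, b, d, e, f}
Applying B3's transfer function to that OUT value gives IN[B3] (row B3 above).

Answer: {a, b, f}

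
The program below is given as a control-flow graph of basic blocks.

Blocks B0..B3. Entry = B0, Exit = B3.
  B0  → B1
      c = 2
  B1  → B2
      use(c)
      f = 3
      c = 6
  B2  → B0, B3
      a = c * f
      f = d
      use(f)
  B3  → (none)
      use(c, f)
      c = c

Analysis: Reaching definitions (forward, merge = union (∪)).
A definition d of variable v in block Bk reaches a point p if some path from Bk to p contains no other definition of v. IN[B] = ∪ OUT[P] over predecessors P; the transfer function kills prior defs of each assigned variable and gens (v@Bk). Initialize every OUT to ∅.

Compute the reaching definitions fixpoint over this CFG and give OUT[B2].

Answer: {a@B2, c@B1, f@B2}

Working:
Converged values:
  B0: | IN={a@B2, c@B1, f@B2} | OUT={a@B2, c@B0, f@B2}
  B1: | IN={a@B2, c@B0, f@B2} | OUT={a@B2, c@B1, f@B1}
  B2: | IN={a@B2, c@B1, f@B1} | OUT={a@B2, c@B1, f@B2}
  B3: | IN={a@B2, c@B1, f@B2} | OUT={a@B2, c@B3, f@B2}

Merge at B2: IN[B2] = OUT[B1] = {a@B2, c@B1, f@B1}
Applying B2's transfer function to that IN value gives OUT[B2] (row B2 above).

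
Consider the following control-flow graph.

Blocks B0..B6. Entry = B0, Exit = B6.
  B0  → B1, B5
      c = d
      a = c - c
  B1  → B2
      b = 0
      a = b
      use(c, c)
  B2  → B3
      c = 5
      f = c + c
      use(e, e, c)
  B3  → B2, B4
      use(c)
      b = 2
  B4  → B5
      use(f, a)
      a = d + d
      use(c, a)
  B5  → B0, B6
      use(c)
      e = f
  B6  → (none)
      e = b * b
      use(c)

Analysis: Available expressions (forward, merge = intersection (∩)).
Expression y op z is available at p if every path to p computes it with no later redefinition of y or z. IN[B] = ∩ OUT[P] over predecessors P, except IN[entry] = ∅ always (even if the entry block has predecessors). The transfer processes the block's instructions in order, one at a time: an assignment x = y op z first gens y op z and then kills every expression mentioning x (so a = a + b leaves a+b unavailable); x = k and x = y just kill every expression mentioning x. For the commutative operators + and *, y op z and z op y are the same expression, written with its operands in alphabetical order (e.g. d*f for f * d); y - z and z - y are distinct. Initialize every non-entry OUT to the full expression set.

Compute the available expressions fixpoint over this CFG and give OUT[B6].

Converged values:
  B0:   IN={}   OUT={c-c}
  B1:   IN={c-c}   OUT={c-c}
  B2:   IN={}   OUT={c+c}
  B3:   IN={c+c}   OUT={c+c}
  B4:   IN={c+c}   OUT={c+c, d+d}
  B5:   IN={}   OUT={}
  B6:   IN={}   OUT={b*b}

Merge at B6: IN[B6] = OUT[B5] = {}
Applying B6's transfer function to that IN value gives OUT[B6] (row B6 above).

Answer: {b*b}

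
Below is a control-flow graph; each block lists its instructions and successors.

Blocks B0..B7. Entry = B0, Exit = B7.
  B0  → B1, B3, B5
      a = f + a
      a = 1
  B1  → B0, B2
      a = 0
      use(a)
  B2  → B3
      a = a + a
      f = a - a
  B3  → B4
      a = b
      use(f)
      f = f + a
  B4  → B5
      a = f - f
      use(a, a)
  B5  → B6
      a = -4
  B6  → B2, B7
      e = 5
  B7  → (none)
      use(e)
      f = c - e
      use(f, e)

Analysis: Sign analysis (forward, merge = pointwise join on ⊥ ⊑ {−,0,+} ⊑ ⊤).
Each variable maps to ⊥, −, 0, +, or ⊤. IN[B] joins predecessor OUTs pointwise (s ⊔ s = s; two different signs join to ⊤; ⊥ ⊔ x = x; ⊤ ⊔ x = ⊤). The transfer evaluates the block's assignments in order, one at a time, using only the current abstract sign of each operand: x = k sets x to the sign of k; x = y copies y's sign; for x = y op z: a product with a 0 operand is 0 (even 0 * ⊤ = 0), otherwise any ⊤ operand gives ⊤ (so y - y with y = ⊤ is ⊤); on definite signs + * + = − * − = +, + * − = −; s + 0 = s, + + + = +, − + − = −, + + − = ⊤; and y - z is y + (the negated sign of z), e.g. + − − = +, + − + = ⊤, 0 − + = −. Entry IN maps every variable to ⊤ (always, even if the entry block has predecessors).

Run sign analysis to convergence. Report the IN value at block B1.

Fixpoint table:
  B0:   IN=(all ⊤)   OUT={a:+; rest ⊤}
  B1:   IN={a:+; rest ⊤}   OUT={a:0; rest ⊤}
  B2:   IN=(all ⊤)   OUT=(all ⊤)
  B3:   IN=(all ⊤)   OUT=(all ⊤)
  B4:   IN=(all ⊤)   OUT=(all ⊤)
  B5:   IN=(all ⊤)   OUT={a:-; rest ⊤}
  B6:   IN={a:-; rest ⊤}   OUT={a:-, e:+; rest ⊤}
  B7:   IN={a:-, e:+; rest ⊤}   OUT={a:-, e:+; rest ⊤}

Merge at B1: IN[B1] = OUT[B0] = {a: +, b: ⊤, c: ⊤, d: ⊤, e: ⊤, f: ⊤}

Answer: {a: +, b: ⊤, c: ⊤, d: ⊤, e: ⊤, f: ⊤}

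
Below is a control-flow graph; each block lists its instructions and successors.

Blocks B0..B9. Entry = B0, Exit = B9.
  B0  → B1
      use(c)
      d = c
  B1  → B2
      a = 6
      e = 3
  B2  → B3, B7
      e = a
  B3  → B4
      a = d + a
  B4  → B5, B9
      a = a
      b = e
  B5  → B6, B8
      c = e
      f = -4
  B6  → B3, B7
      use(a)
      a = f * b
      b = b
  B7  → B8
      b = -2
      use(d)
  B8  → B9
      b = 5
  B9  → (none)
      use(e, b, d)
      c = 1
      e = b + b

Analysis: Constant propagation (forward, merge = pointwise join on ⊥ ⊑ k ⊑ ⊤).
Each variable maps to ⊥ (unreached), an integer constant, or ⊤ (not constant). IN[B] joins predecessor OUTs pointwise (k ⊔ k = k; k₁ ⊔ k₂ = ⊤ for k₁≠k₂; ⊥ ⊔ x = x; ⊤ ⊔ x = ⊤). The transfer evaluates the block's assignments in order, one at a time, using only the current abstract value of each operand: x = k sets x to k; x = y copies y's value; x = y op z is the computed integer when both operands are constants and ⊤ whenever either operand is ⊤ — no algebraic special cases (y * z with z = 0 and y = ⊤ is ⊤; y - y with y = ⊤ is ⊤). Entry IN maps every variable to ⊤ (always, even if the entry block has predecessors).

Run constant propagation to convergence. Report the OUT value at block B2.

Converged values:
  B0:  IN=(all ⊤)  OUT=(all ⊤)
  B1:  IN=(all ⊤)  OUT={a:6, e:3; rest ⊤}
  B2:  IN={a:6, e:3; rest ⊤}  OUT={a:6, e:6; rest ⊤}
  B3:  IN={e:6; rest ⊤}  OUT={e:6; rest ⊤}
  B4:  IN={e:6; rest ⊤}  OUT={b:6, e:6; rest ⊤}
  B5:  IN={b:6, e:6; rest ⊤}  OUT={b:6, c:6, e:6, f:-4; rest ⊤}
  B6:  IN={b:6, c:6, e:6, f:-4; rest ⊤}  OUT={a:-24, b:6, c:6, e:6, f:-4; rest ⊤}
  B7:  IN={e:6; rest ⊤}  OUT={b:-2, e:6; rest ⊤}
  B8:  IN={e:6; rest ⊤}  OUT={b:5, e:6; rest ⊤}
  B9:  IN={e:6; rest ⊤}  OUT={c:1; rest ⊤}

Merge at B2: IN[B2] = OUT[B1] = {a: 6, b: ⊤, c: ⊤, d: ⊤, e: 3, f: ⊤}
Applying B2's transfer function to that IN value gives OUT[B2] (row B2 above).

Answer: {a: 6, b: ⊤, c: ⊤, d: ⊤, e: 6, f: ⊤}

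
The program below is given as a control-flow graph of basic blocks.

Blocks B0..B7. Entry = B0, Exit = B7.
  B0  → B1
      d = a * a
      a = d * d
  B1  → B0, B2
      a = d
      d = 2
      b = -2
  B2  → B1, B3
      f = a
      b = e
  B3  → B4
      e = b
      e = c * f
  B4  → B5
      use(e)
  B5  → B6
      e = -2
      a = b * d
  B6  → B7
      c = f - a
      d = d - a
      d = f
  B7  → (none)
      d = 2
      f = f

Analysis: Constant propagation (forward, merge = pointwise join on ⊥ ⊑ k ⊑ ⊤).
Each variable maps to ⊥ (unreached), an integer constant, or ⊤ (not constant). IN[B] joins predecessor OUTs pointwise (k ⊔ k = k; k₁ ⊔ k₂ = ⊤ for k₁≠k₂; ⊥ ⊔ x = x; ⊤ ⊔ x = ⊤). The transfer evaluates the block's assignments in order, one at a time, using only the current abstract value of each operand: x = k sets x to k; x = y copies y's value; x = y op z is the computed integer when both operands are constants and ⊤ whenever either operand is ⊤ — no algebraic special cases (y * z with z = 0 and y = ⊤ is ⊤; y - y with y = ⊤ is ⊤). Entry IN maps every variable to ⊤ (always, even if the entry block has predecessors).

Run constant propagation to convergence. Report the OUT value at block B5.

Per-block solution:
  B0: | IN=(all ⊤) | OUT=(all ⊤)
  B1: | IN=(all ⊤) | OUT={b:-2, d:2; rest ⊤}
  B2: | IN={b:-2, d:2; rest ⊤} | OUT={d:2; rest ⊤}
  B3: | IN={d:2; rest ⊤} | OUT={d:2; rest ⊤}
  B4: | IN={d:2; rest ⊤} | OUT={d:2; rest ⊤}
  B5: | IN={d:2; rest ⊤} | OUT={d:2, e:-2; rest ⊤}
  B6: | IN={d:2, e:-2; rest ⊤} | OUT={e:-2; rest ⊤}
  B7: | IN={e:-2; rest ⊤} | OUT={d:2, e:-2; rest ⊤}

Merge at B5: IN[B5] = OUT[B4] = {a: ⊤, b: ⊤, c: ⊤, d: 2, e: ⊤, f: ⊤}
Applying B5's transfer function to that IN value gives OUT[B5] (row B5 above).

Answer: {a: ⊤, b: ⊤, c: ⊤, d: 2, e: -2, f: ⊤}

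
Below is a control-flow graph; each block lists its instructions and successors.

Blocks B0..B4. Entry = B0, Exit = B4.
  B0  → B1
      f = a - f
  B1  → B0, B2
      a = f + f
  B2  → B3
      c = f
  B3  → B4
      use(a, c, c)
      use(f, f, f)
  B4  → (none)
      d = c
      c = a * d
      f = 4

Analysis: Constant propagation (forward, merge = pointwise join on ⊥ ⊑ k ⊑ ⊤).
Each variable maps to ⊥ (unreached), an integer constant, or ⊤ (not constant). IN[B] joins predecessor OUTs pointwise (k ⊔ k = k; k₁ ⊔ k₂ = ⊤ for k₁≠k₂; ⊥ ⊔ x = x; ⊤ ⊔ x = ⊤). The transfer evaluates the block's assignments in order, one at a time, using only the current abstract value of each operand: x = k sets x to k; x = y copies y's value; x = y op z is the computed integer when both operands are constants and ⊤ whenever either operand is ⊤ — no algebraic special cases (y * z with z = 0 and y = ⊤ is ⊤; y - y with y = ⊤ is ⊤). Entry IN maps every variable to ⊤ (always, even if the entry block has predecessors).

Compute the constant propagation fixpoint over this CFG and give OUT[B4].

Fixpoint table:
  B0:   IN=(all ⊤)   OUT=(all ⊤)
  B1:   IN=(all ⊤)   OUT=(all ⊤)
  B2:   IN=(all ⊤)   OUT=(all ⊤)
  B3:   IN=(all ⊤)   OUT=(all ⊤)
  B4:   IN=(all ⊤)   OUT={f:4; rest ⊤}

Merge at B4: IN[B4] = OUT[B3] = {a: ⊤, b: ⊤, c: ⊤, d: ⊤, e: ⊤, f: ⊤}
Applying B4's transfer function to that IN value gives OUT[B4] (row B4 above).

Answer: {a: ⊤, b: ⊤, c: ⊤, d: ⊤, e: ⊤, f: 4}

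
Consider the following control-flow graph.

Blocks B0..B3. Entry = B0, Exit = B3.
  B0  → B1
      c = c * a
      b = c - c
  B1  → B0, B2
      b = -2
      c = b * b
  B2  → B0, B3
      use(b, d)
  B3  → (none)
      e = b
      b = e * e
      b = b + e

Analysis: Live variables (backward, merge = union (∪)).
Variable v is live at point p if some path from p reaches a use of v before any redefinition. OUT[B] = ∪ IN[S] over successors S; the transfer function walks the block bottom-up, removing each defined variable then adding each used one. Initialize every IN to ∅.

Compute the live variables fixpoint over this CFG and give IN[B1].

Fixpoint table:
  B0:  IN={a, c, d}  OUT={a, d}
  B1:  IN={a, d}  OUT={a, b, c, d}
  B2:  IN={a, b, c, d}  OUT={a, b, c, d}
  B3:  IN={b}  OUT={}

Merge at B1: OUT[B1] = IN[B0] ⊔ IN[B2] = {a, b, c, d}
Applying B1's transfer function to that OUT value gives IN[B1] (row B1 above).

Answer: {a, d}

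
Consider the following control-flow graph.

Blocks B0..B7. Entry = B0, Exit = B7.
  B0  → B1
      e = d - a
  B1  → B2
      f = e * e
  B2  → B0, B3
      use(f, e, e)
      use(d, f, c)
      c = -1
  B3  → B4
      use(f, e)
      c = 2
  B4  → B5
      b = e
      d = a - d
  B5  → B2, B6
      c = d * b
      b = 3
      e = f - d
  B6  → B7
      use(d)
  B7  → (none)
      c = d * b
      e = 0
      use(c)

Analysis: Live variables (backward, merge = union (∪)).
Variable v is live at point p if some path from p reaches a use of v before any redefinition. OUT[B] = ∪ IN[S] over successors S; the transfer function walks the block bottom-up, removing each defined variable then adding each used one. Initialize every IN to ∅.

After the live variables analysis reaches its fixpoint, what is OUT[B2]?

Fixpoint table:
  B0: | IN={a, c, d} | OUT={a, c, d, e}
  B1: | IN={a, c, d, e} | OUT={a, c, d, e, f}
  B2: | IN={a, c, d, e, f} | OUT={a, c, d, e, f}
  B3: | IN={a, d, e, f} | OUT={a, d, e, f}
  B4: | IN={a, d, e, f} | OUT={a, b, d, f}
  B5: | IN={a, b, d, f} | OUT={a, b, c, d, e, f}
  B6: | IN={b, d} | OUT={b, d}
  B7: | IN={b, d} | OUT={}

Merge at B2: OUT[B2] = IN[B0] ⊔ IN[B3] = {a, c, d, e, f}

Answer: {a, c, d, e, f}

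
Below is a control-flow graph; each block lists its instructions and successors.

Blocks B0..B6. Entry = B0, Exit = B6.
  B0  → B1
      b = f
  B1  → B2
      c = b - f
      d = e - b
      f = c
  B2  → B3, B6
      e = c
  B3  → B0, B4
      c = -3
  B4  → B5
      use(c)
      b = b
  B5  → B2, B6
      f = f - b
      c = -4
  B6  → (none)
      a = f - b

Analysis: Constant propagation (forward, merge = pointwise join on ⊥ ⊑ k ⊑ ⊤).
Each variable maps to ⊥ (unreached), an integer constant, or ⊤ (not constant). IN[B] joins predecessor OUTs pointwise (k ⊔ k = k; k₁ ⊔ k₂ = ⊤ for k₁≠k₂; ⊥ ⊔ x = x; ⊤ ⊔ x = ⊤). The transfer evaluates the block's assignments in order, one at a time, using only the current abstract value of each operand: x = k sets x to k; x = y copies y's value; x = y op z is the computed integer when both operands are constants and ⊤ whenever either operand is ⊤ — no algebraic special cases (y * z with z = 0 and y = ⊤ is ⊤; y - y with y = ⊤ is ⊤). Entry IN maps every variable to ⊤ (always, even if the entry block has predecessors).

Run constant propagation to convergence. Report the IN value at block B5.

Answer: {a: ⊤, b: ⊤, c: -3, d: ⊤, e: ⊤, f: ⊤}

Working:
Fixpoint table:
  B0: | IN=(all ⊤) | OUT=(all ⊤)
  B1: | IN=(all ⊤) | OUT=(all ⊤)
  B2: | IN=(all ⊤) | OUT=(all ⊤)
  B3: | IN=(all ⊤) | OUT={c:-3; rest ⊤}
  B4: | IN={c:-3; rest ⊤} | OUT={c:-3; rest ⊤}
  B5: | IN={c:-3; rest ⊤} | OUT={c:-4; rest ⊤}
  B6: | IN=(all ⊤) | OUT=(all ⊤)

Merge at B5: IN[B5] = OUT[B4] = {a: ⊤, b: ⊤, c: -3, d: ⊤, e: ⊤, f: ⊤}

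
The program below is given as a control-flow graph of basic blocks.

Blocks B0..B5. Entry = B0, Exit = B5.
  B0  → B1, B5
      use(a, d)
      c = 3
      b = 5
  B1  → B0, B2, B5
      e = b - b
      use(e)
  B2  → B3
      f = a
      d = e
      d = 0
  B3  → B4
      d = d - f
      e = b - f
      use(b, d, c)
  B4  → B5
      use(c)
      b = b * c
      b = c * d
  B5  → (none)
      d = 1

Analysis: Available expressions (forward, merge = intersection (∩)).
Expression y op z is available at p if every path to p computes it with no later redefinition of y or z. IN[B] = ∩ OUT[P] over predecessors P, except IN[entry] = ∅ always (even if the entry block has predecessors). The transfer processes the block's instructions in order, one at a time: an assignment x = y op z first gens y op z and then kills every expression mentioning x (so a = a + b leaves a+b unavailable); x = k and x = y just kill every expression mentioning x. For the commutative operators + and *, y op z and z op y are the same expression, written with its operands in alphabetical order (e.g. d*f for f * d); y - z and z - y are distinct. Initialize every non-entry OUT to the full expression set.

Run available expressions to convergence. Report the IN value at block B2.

Answer: {b-b}

Trace:
Per-block solution:
  B0:  IN={}  OUT={}
  B1:  IN={}  OUT={b-b}
  B2:  IN={b-b}  OUT={b-b}
  B3:  IN={b-b}  OUT={b-b, b-f}
  B4:  IN={b-b, b-f}  OUT={c*d}
  B5:  IN={}  OUT={}

Merge at B2: IN[B2] = OUT[B1] = {b-b}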